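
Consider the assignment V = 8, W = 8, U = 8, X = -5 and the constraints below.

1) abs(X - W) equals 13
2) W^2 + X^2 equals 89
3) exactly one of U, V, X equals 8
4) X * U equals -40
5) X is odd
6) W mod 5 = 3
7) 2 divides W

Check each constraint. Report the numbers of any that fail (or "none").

1) abs(-5 - 8) = 13 — OK.
2) W^2 + X^2 = 8^2 + (-5)^2 = 64 + 25 = 89 — OK.
3) U=8, V=8, X=-5; 2 of them equal 8, not exactly one — violated.
4) X * U = -5 * 8 = -40 — OK.
5) X = -5 is odd — OK.
6) 8 mod 5 = 3 — OK.
7) 8 / 2 = 4, so 2 divides 8 — OK.

The assignment fails constraint 3.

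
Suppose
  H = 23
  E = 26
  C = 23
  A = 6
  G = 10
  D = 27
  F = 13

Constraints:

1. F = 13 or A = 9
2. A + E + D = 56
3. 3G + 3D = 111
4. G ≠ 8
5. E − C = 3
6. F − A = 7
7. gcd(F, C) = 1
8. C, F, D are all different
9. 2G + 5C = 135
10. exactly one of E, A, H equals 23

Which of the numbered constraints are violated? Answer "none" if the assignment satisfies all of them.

Constraint 2 is violated.

1. F = 13 = 13 (first disjunct) — holds.
2. A + E + D = 6 + 26 + 27 = 59, not 56 — fails.
3. 3G + 3D = 3(10) + 3(27) = 111 — holds.
4. G = 10, and 10 ≠ 8 — holds.
5. E − C = 26 − 23 = 3 — holds.
6. F − A = 13 − 6 = 7 — holds.
7. gcd(13, 23) = 1 — holds.
8. values 23, 13, 27 are pairwise distinct — holds.
9. 2G + 5C = 2(10) + 5(23) = 135 — holds.
10. E=26, A=6, H=23; 1 of them equals 23 — holds.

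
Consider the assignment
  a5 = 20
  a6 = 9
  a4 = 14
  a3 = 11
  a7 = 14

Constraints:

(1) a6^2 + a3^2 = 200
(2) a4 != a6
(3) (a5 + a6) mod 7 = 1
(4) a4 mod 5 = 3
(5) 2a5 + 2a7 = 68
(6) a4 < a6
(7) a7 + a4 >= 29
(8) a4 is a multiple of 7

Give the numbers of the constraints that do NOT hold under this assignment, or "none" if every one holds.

(1) a6^2 + a3^2 = 9^2 + 11^2 = 81 + 121 = 202, not 200 — does not hold.
(2) a4 = 14, a6 = 9; distinct — holds.
(3) a5 + a6 = 29; 29 mod 7 = 1 — holds.
(4) 14 mod 5 = 4, not 3 — does not hold.
(5) 2a5 + 2a7 = 2(20) + 2(14) = 68 — holds.
(6) a4 = 14, a6 = 9; 14 ≥ 9 (want <) — does not hold.
(7) a7 + a4 = 14 + 14 = 28; 28 < 29, bound 29 not met — does not hold.
(8) 14 / 7 = 2, so 7 divides 14 — holds.

Violated: 1, 4, 6, and 7.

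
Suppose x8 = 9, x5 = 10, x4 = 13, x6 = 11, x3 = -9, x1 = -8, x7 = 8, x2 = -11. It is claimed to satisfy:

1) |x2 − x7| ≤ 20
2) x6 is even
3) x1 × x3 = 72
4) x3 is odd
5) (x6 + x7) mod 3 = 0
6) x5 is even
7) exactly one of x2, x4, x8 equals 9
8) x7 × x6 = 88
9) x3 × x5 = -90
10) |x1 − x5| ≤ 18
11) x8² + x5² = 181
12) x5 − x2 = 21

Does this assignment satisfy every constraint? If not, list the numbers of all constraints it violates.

No — constraints 2 and 5 are not satisfied.

1) |-11 − 8| = 19; 19 ≤ 20 — satisfied.
2) x6 = 11 is odd — violated.
3) x1 × x3 = -8 × (-9) = 72 — satisfied.
4) x3 = -9 is odd — satisfied.
5) x6 + x7 = 19; 19 mod 3 = 1, not 0 — violated.
6) x5 = 10 is even — satisfied.
7) x2=-11, x4=13, x8=9; 1 of them equals 9 — satisfied.
8) x7 × x6 = 8 × 11 = 88 — satisfied.
9) x3 × x5 = -9 × 10 = -90 — satisfied.
10) |-8 − 10| = 18; 18 ≤ 18 — satisfied.
11) x8² + x5² = 9² + 10² = 81 + 100 = 181 — satisfied.
12) x5 − x2 = 10 − (-11) = 21 — satisfied.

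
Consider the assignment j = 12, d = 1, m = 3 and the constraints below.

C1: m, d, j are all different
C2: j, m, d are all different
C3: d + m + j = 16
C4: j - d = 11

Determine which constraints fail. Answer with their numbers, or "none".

C1: values 3, 1, 12 are pairwise distinct  holds
C2: values 12, 3, 1 are pairwise distinct  holds
C3: d + m + j = 1 + 3 + 12 = 16  holds
C4: j - d = 12 - 1 = 11  holds

None — every constraint holds.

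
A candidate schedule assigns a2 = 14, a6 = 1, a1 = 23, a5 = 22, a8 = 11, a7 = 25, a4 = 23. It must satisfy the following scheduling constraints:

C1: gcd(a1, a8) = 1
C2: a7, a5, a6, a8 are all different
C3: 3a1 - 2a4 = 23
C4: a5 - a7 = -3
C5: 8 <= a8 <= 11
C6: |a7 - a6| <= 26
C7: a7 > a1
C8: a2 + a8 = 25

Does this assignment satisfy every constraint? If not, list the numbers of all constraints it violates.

C1: gcd(23, 11) = 1 — holds.
C2: values 25, 22, 1, 11 are pairwise distinct — holds.
C3: 3a1 - 2a4 = 3(23) - 2(23) = 23 — holds.
C4: a5 - a7 = 22 - 25 = -3 — holds.
C5: a8 = 11 lies in [8, 11] — holds.
C6: |25 - 1| = 24; 24 ≤ 26 — holds.
C7: a7 = 25, a1 = 23; 25 > 23 — holds.
C8: a2 + a8 = 14 + 11 = 25 — holds.

Yes — all constraints hold.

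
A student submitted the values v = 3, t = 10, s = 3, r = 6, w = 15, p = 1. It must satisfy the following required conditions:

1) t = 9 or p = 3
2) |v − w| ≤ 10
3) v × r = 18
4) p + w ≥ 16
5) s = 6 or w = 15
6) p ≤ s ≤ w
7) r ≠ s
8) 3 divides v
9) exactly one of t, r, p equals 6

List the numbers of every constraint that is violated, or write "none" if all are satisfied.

Constraints 1, 2 are violated.

1) t = 10 ≠ 9 and p = 1 ≠ 3; both disjuncts false  ✘
2) |3 − 15| = 12; 12 > 10, exceeds bound 10  ✘
3) v × r = 3 × 6 = 18  ✔
4) p + w = 1 + 15 = 16; 16 ≥ 16  ✔
5) s = 3 ≠ 6, but w = 15 = 15 (second disjunct)  ✔
6) values 1 ≤ 3 ≤ 15  ✔
7) r = 6, s = 3; distinct  ✔
8) 3 / 3 = 1, so 3 divides 3  ✔
9) t=10, r=6, p=1; 1 of them equals 6  ✔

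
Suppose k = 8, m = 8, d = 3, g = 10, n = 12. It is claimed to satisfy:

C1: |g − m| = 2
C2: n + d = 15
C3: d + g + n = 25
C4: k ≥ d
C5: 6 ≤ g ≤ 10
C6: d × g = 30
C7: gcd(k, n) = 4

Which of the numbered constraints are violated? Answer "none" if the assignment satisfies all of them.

No violations.

C1: |10 − 8| = 2  yes
C2: n + d = 12 + 3 = 15  yes
C3: d + g + n = 3 + 10 + 12 = 25  yes
C4: k = 8, d = 3; 8 ≥ 3  yes
C5: g = 10 lies in [6, 10]  yes
C6: d × g = 3 × 10 = 30  yes
C7: gcd(8, 12) = 4  yes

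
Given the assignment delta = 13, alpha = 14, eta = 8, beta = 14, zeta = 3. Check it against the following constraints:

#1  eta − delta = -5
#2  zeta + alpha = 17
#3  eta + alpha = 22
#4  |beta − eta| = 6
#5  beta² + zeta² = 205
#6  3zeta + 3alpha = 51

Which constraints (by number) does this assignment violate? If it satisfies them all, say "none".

The assignment satisfies every constraint.

#1 eta − delta = 8 − 13 = -5  yes
#2 zeta + alpha = 3 + 14 = 17  yes
#3 eta + alpha = 8 + 14 = 22  yes
#4 |14 − 8| = 6  yes
#5 beta² + zeta² = 14² + 3² = 196 + 9 = 205  yes
#6 3zeta + 3alpha = 3(3) + 3(14) = 51  yes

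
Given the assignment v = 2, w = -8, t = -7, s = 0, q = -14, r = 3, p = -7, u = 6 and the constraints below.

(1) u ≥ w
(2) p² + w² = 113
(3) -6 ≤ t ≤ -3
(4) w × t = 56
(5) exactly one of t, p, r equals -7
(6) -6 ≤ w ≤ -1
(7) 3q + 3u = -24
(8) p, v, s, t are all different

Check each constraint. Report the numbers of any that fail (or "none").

The assignment fails constraints 3, 5, 6, and 8.

(1) u = 6, w = -8; 6 ≥ -8 — holds.
(2) p² + w² = (-7)² + (-8)² = 49 + 64 = 113 — holds.
(3) t = -7 is outside [-6, -3] — fails.
(4) w × t = -8 × (-7) = 56 — holds.
(5) t=-7, p=-7, r=3; 2 of them equal -7, not exactly one — fails.
(6) w = -8 is outside [-6, -1] — fails.
(7) 3q + 3u = 3(-14) + 3(6) = -24 — holds.
(8) p = t = -7, not all different — fails.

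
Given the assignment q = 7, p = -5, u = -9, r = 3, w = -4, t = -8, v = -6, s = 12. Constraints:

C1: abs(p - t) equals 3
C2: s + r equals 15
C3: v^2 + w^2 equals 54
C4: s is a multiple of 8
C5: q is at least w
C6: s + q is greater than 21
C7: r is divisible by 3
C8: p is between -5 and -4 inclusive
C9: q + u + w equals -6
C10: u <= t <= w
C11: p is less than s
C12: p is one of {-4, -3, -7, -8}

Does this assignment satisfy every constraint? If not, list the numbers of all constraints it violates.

C1: abs(-5 - (-8)) = 3 — satisfied.
C2: s + r = 12 + 3 = 15 — satisfied.
C3: v^2 + w^2 = (-6)^2 + (-4)^2 = 36 + 16 = 52, not 54 — violated.
C4: 12 = 8*1 + 4, so 8 does not divide 12 — violated.
C5: q = 7, w = -4; 7 ≥ -4 — satisfied.
C6: s + q = 12 + 7 = 19; 19 ≤ 21, bound 21 not met — violated.
C7: 3 / 3 = 1, so 3 divides 3 — satisfied.
C8: p = -5 lies in [-5, -4] — satisfied.
C9: q + u + w = 7 + (-9) + (-4) = -6 — satisfied.
C10: values -9 <= -8 <= -4 — satisfied.
C11: p = -5, s = 12; -5 < 12 — satisfied.
C12: p = -5 is not in {-4, -3, -7, -8} — violated.

The assignment fails constraints 3, 4, 6, and 12.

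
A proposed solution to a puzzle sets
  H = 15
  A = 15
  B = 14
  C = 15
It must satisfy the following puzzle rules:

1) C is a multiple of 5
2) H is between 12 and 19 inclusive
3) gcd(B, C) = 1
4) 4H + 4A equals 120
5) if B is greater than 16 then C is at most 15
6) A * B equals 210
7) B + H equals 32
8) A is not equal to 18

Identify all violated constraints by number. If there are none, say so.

Violated: 7.

1) 15 / 5 = 3, so 5 divides 15  true
2) H = 15 lies in [12, 19]  true
3) gcd(14, 15) = 1  true
4) 4H + 4A = 4(15) + 4(15) = 120  true
5) B = 14, not > 16; antecedent false, conditional vacuously true  true
6) A * B = 15 * 14 = 210  true
7) B + H = 14 + 15 = 29, not 32  false
8) A = 15, and 15 ≠ 18  true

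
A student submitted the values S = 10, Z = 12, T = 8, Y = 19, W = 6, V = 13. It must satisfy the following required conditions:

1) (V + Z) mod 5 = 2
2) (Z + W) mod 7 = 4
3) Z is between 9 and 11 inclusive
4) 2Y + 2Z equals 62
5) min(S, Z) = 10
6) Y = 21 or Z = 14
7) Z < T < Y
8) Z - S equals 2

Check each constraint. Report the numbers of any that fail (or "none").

Violated: 1, 3, 6, 7.

1) V + Z = 25; 25 mod 5 = 0, not 2  fails
2) Z + W = 18; 18 mod 7 = 4  holds
3) Z = 12 is outside [9, 11]  fails
4) 2Y + 2Z = 2(19) + 2(12) = 62  holds
5) min(10, 12) = 10  holds
6) Y = 19 ≠ 21 and Z = 12 ≠ 14; both disjuncts false  fails
7) values 12, 8, 19; Z = 12 is not < T = 8  fails
8) Z - S = 12 - 10 = 2  holds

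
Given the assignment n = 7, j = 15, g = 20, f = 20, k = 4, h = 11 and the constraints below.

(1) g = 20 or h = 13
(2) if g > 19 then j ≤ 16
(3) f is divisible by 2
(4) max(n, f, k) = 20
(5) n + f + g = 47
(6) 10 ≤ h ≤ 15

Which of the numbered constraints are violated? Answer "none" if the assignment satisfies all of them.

The assignment satisfies every constraint.

(1) g = 20 = 20 (first disjunct) — satisfied.
(2) g = 20 > 19, so we need j ≤ 16; j = 15 ≤ 16 — satisfied.
(3) 20 / 2 = 10, so 2 divides 20 — satisfied.
(4) max(7, 20, 4) = 20 — satisfied.
(5) n + f + g = 7 + 20 + 20 = 47 — satisfied.
(6) h = 11 lies in [10, 15] — satisfied.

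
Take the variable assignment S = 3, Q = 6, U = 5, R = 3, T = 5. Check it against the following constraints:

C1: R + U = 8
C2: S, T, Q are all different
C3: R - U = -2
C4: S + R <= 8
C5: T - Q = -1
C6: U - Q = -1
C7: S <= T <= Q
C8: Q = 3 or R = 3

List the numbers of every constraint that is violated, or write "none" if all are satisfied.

C1: R + U = 3 + 5 = 8 — holds.
C2: values 3, 5, 6 are pairwise distinct — holds.
C3: R - U = 3 - 5 = -2 — holds.
C4: S + R = 3 + 3 = 6; 6 ≤ 8 — holds.
C5: T - Q = 5 - 6 = -1 — holds.
C6: U - Q = 5 - 6 = -1 — holds.
C7: values 3 <= 5 <= 6 — holds.
C8: Q = 6 ≠ 3, but R = 3 = 3 (second disjunct) — holds.

None — every constraint holds.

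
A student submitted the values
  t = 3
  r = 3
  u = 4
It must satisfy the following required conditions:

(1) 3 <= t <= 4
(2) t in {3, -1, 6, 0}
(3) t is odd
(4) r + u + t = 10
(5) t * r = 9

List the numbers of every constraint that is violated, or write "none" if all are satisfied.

(1) t = 3 lies in [3, 4]  OK
(2) t = 3 is in {3, -1, 6, 0}  OK
(3) t = 3 is odd  OK
(4) r + u + t = 3 + 4 + 3 = 10  OK
(5) t * r = 3 * 3 = 9  OK

All constraints are satisfied.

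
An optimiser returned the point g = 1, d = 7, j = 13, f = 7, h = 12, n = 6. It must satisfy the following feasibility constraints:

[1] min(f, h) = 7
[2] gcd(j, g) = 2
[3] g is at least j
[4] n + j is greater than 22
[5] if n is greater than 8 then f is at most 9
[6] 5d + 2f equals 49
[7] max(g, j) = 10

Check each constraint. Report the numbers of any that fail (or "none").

Constraints 2, 3, 4, and 7 do not hold.

[1] min(7, 12) = 7 — holds.
[2] gcd(13, 1) = 1, not 2 — fails.
[3] g = 1, j = 13; 1 < 13 (want ≥) — fails.
[4] n + j = 6 + 13 = 19; 19 ≤ 22, bound 22 not met — fails.
[5] n = 6, not > 8; antecedent false, conditional vacuously true — holds.
[6] 5d + 2f = 5(7) + 2(7) = 49 — holds.
[7] max(1, 13) = 13, not 10 — fails.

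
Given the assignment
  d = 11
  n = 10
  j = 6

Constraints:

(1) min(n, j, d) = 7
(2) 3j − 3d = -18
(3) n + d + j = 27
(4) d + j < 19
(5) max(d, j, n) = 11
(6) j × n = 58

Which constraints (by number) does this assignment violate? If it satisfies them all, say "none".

The assignment fails constraints 1, 2, 6.

(1) min(10, 6, 11) = 6, not 7 — fails.
(2) 3j − 3d = 3(6) − 3(11) = -15, not -18 — fails.
(3) n + d + j = 10 + 11 + 6 = 27 — holds.
(4) d + j = 11 + 6 = 17; 17 < 19 — holds.
(5) max(11, 6, 10) = 11 — holds.
(6) j × n = 6 × 10 = 60, not 58 — fails.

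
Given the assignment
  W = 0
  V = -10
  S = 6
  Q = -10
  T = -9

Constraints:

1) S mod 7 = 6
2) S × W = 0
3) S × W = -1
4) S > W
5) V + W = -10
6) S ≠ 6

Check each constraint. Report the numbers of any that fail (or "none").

The assignment fails constraints 3, 6.

1) 6 mod 7 = 6  ✔
2) S × W = 6 × 0 = 0  ✔
3) S × W = 6 × 0 = 0, not -1  ✘
4) S = 6, W = 0; 6 > 0  ✔
5) V + W = -10 + 0 = -10  ✔
6) S = 6, but 6 is required to differ  ✘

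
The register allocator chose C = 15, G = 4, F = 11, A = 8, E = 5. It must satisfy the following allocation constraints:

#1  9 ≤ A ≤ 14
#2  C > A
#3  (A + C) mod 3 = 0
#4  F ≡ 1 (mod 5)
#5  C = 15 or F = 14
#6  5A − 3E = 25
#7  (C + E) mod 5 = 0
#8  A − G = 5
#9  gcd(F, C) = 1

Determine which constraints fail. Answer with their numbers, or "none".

#1 A = 8 is outside [9, 14] — does not hold.
#2 C = 15, A = 8; 15 > 8 — holds.
#3 A + C = 23; 23 mod 3 = 2, not 0 — does not hold.
#4 11 mod 5 = 1 — holds.
#5 C = 15 = 15 (first disjunct) — holds.
#6 5A − 3E = 5(8) − 3(5) = 25 — holds.
#7 C + E = 20; 20 mod 5 = 0 — holds.
#8 A − G = 8 − 4 = 4, not 5 — does not hold.
#9 gcd(11, 15) = 1 — holds.

The assignment fails constraints 1, 3, and 8.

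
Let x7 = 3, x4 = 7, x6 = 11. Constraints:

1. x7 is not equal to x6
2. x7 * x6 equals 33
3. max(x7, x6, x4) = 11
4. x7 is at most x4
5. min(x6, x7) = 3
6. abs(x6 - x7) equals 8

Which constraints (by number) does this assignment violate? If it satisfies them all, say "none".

1. x7 = 3, x6 = 11; distinct — satisfied.
2. x7 * x6 = 3 * 11 = 33 — satisfied.
3. max(3, 11, 7) = 11 — satisfied.
4. x7 = 3, x4 = 7; 3 ≤ 7 — satisfied.
5. min(11, 3) = 3 — satisfied.
6. abs(11 - 3) = 8 — satisfied.

The assignment satisfies every constraint.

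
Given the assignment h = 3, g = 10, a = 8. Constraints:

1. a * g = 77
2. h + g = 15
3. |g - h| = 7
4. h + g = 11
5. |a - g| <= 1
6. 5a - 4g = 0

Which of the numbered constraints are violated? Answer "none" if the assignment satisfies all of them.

1. a * g = 8 * 10 = 80, not 77  fails
2. h + g = 3 + 10 = 13, not 15  fails
3. |10 - 3| = 7  holds
4. h + g = 3 + 10 = 13, not 11  fails
5. |8 - 10| = 2; 2 > 1, exceeds bound 1  fails
6. 5a - 4g = 5(8) - 4(10) = 0  holds

Constraints 1, 2, 4, and 5 do not hold.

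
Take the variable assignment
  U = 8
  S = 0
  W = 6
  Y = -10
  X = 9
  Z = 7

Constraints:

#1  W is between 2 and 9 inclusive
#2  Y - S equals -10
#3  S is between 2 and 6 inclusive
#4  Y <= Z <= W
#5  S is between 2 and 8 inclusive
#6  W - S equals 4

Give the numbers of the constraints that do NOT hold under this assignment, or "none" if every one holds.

Constraints 3, 4, 5, and 6 do not hold.

#1 W = 6 lies in [2, 9] — OK.
#2 Y - S = -10 - 0 = -10 — OK.
#3 S = 0 is outside [2, 6] — violated.
#4 values -10, 7, 6; Z = 7 is not <= W = 6 — violated.
#5 S = 0 is outside [2, 8] — violated.
#6 W - S = 6 - 0 = 6, not 4 — violated.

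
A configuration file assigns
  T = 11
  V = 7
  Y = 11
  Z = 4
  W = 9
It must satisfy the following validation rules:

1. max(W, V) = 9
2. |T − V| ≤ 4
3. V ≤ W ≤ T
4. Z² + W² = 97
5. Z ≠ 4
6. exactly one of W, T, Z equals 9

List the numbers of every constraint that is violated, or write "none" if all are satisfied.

1. max(9, 7) = 9  yes
2. |11 − 7| = 4; 4 ≤ 4  yes
3. values 7 ≤ 9 ≤ 11  yes
4. Z² + W² = 4² + 9² = 16 + 81 = 97  yes
5. Z = 4, but 4 is required to differ  no
6. W=9, T=11, Z=4; 1 of them equals 9  yes

The assignment fails constraint 5.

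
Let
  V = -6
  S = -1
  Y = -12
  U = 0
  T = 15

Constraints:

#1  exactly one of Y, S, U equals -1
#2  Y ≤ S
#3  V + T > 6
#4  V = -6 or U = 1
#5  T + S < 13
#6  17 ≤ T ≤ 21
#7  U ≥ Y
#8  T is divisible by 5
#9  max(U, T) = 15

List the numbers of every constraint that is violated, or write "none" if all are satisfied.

Constraints 5 and 6 are violated.

#1 Y=-12, S=-1, U=0; 1 of them equals -1 — holds.
#2 Y = -12, S = -1; -12 ≤ -1 — holds.
#3 V + T = -6 + 15 = 9; 9 > 6 — holds.
#4 V = -6 = -6 (first disjunct) — holds.
#5 T + S = 15 + (-1) = 14; 14 ≥ 13, bound 13 not met — fails.
#6 T = 15 is outside [17, 21] — fails.
#7 U = 0, Y = -12; 0 ≥ -12 — holds.
#8 15 / 5 = 3, so 5 divides 15 — holds.
#9 max(0, 15) = 15 — holds.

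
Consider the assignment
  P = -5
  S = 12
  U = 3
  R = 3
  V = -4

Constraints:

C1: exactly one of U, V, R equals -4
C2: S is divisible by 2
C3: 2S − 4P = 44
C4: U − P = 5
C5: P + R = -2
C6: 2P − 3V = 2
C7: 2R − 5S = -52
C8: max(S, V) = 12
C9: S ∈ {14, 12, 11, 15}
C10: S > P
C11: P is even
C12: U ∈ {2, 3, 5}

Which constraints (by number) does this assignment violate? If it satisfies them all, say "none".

C1: U=3, V=-4, R=3; 1 of them equals -4  yes
C2: 12 / 2 = 6, so 2 divides 12  yes
C3: 2S − 4P = 2(12) − 4(-5) = 44  yes
C4: U − P = 3 − (-5) = 8, not 5  no
C5: P + R = -5 + 3 = -2  yes
C6: 2P − 3V = 2(-5) − 3(-4) = 2  yes
C7: 2R − 5S = 2(3) − 5(12) = -54, not -52  no
C8: max(12, -4) = 12  yes
C9: S = 12 is in {14, 12, 11, 15}  yes
C10: S = 12, P = -5; 12 > -5  yes
C11: P = -5 is odd  no
C12: U = 3 is in {2, 3, 5}  yes

No — constraints 4, 7, and 11 are not satisfied.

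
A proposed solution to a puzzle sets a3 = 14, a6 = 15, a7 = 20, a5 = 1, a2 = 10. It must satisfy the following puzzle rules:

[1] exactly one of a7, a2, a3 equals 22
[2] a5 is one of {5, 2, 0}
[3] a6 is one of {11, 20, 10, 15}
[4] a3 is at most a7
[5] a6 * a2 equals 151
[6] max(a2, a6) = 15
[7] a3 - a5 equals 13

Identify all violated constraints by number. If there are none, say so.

[1] a7=20, a2=10, a3=14; 0 of them equal 22, not exactly one — does not hold.
[2] a5 = 1 is not in {5, 2, 0} — does not hold.
[3] a6 = 15 is in {11, 20, 10, 15} — holds.
[4] a3 = 14, a7 = 20; 14 ≤ 20 — holds.
[5] a6 * a2 = 15 * 10 = 150, not 151 — does not hold.
[6] max(10, 15) = 15 — holds.
[7] a3 - a5 = 14 - 1 = 13 — holds.

Constraints 1, 2, and 5 are violated.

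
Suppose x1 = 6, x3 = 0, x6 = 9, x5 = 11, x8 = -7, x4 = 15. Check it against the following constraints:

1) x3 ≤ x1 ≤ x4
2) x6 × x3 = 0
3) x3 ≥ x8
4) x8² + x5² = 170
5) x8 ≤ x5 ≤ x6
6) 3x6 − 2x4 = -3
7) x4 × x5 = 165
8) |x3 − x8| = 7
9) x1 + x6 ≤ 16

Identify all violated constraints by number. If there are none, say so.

1) values 0 ≤ 6 ≤ 15 — holds.
2) x6 × x3 = 9 × 0 = 0 — holds.
3) x3 = 0, x8 = -7; 0 ≥ -7 — holds.
4) x8² + x5² = (-7)² + 11² = 49 + 121 = 170 — holds.
5) values -7, 11, 9; x5 = 11 is not ≤ x6 = 9 — does not hold.
6) 3x6 − 2x4 = 3(9) − 2(15) = -3 — holds.
7) x4 × x5 = 15 × 11 = 165 — holds.
8) |0 − (-7)| = 7 — holds.
9) x1 + x6 = 6 + 9 = 15; 15 ≤ 16 — holds.

No — constraint 5 is not satisfied.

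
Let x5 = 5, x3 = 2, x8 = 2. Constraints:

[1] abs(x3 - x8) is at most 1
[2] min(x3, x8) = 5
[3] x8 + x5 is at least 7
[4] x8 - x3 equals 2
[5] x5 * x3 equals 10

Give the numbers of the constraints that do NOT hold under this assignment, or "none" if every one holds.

[1] abs(2 - 2) = 0; 0 ≤ 1  ✓
[2] min(2, 2) = 2, not 5  ✗
[3] x8 + x5 = 2 + 5 = 7; 7 ≥ 7  ✓
[4] x8 - x3 = 2 - 2 = 0, not 2  ✗
[5] x5 * x3 = 5 * 2 = 10  ✓

Constraints 2, 4 are violated.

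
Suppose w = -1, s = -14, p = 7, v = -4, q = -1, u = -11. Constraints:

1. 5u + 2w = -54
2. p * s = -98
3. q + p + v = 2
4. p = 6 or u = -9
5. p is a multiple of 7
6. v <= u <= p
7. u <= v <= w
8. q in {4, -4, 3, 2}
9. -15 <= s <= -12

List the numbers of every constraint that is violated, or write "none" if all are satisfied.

1. 5u + 2w = 5(-11) + 2(-1) = -57, not -54  ✘
2. p * s = 7 * (-14) = -98  ✔
3. q + p + v = -1 + 7 + (-4) = 2  ✔
4. p = 7 ≠ 6 and u = -11 ≠ -9; both disjuncts false  ✘
5. 7 / 7 = 1, so 7 divides 7  ✔
6. values -4, -11, 7; v = -4 is not <= u = -11  ✘
7. values -11 <= -4 <= -1  ✔
8. q = -1 is not in {4, -4, 3, 2}  ✘
9. s = -14 lies in [-15, -12]  ✔

No — constraints 1, 4, 6, and 8 are not satisfied.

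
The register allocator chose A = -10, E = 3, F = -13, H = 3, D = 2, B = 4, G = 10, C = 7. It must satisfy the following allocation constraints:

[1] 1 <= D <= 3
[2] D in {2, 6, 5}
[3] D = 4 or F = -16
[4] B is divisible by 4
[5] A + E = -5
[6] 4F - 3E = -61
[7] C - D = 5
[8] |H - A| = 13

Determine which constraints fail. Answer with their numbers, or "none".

Violated: 3 and 5.

[1] D = 2 lies in [1, 3] — satisfied.
[2] D = 2 is in {2, 6, 5} — satisfied.
[3] D = 2 ≠ 4 and F = -13 ≠ -16; both disjuncts false — violated.
[4] 4 / 4 = 1, so 4 divides 4 — satisfied.
[5] A + E = -10 + 3 = -7, not -5 — violated.
[6] 4F - 3E = 4(-13) - 3(3) = -61 — satisfied.
[7] C - D = 7 - 2 = 5 — satisfied.
[8] |3 - (-10)| = 13 — satisfied.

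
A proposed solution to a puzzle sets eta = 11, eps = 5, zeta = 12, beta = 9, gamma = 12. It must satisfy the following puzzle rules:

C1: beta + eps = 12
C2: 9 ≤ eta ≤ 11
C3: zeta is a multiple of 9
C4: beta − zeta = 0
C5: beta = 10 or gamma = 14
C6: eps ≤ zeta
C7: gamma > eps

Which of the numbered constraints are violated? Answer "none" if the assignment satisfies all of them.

Constraints 1, 3, 4, and 5 do not hold.

C1: beta + eps = 9 + 5 = 14, not 12  ✘
C2: eta = 11 lies in [9, 11]  ✔
C3: 12 = 9×1 + 3, so 9 does not divide 12  ✘
C4: beta − zeta = 9 − 12 = -3, not 0  ✘
C5: beta = 9 ≠ 10 and gamma = 12 ≠ 14; both disjuncts false  ✘
C6: eps = 5, zeta = 12; 5 ≤ 12  ✔
C7: gamma = 12, eps = 5; 12 > 5  ✔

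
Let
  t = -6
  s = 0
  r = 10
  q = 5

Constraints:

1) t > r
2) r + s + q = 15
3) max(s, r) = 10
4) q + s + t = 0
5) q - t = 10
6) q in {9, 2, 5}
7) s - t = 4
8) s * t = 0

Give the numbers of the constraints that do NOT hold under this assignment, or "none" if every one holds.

No — constraints 1, 4, 5, and 7 are not satisfied.

1) t = -6, r = 10; -6 ≤ 10 (want >)  ✗
2) r + s + q = 10 + 0 + 5 = 15  ✓
3) max(0, 10) = 10  ✓
4) q + s + t = 5 + 0 + (-6) = -1, not 0  ✗
5) q - t = 5 - (-6) = 11, not 10  ✗
6) q = 5 is in {9, 2, 5}  ✓
7) s - t = 0 - (-6) = 6, not 4  ✗
8) s * t = 0 * (-6) = 0  ✓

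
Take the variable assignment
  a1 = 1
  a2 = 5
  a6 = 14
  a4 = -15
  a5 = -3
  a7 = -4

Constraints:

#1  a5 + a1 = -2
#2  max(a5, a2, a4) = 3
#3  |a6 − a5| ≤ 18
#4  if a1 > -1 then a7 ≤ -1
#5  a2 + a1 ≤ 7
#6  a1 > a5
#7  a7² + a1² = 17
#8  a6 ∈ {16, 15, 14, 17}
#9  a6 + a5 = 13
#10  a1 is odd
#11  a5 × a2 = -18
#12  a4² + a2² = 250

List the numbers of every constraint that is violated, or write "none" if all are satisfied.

Constraints 2, 9, and 11 are violated.

#1 a5 + a1 = -3 + 1 = -2  true
#2 max(-3, 5, -15) = 5, not 3  false
#3 |14 − (-3)| = 17; 17 ≤ 18  true
#4 a1 = 1 > -1, so we need a7 ≤ -1; a7 = -4 ≤ -1  true
#5 a2 + a1 = 5 + 1 = 6; 6 ≤ 7  true
#6 a1 = 1, a5 = -3; 1 > -3  true
#7 a7² + a1² = (-4)² + 1² = 16 + 1 = 17  true
#8 a6 = 14 is in {16, 15, 14, 17}  true
#9 a6 + a5 = 14 + (-3) = 11, not 13  false
#10 a1 = 1 is odd  true
#11 a5 × a2 = -3 × 5 = -15, not -18  false
#12 a4² + a2² = (-15)² + 5² = 225 + 25 = 250  true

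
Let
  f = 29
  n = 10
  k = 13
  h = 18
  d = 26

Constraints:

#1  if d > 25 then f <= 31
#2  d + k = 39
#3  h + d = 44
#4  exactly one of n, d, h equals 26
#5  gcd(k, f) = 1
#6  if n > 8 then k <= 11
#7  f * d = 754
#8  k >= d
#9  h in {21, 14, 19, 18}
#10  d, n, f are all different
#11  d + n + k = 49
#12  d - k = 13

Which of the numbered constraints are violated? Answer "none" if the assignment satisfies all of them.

#1 d = 26 > 25, so we need f ≤ 31; f = 29 ≤ 31  true
#2 d + k = 26 + 13 = 39  true
#3 h + d = 18 + 26 = 44  true
#4 n=10, d=26, h=18; 1 of them equals 26  true
#5 gcd(13, 29) = 1  true
#6 n = 10 > 8, so we need k ≤ 11; but k = 13 > 11  false
#7 f * d = 29 * 26 = 754  true
#8 k = 13, d = 26; 13 < 26 (want ≥)  false
#9 h = 18 is in {21, 14, 19, 18}  true
#10 values 26, 10, 29 are pairwise distinct  true
#11 d + n + k = 26 + 10 + 13 = 49  true
#12 d - k = 26 - 13 = 13  true

Constraints 6 and 8 do not hold.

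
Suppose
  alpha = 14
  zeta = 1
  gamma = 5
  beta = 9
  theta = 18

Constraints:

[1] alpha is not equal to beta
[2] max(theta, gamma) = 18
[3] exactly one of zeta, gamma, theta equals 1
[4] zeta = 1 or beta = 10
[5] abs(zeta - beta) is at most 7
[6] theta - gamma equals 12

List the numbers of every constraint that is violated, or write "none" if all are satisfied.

[1] alpha = 14, beta = 9; distinct  ✔
[2] max(18, 5) = 18  ✔
[3] zeta=1, gamma=5, theta=18; 1 of them equals 1  ✔
[4] zeta = 1 = 1 (first disjunct)  ✔
[5] abs(1 - 9) = 8; 8 > 7, exceeds bound 7  ✘
[6] theta - gamma = 18 - 5 = 13, not 12  ✘

The assignment fails constraints 5 and 6.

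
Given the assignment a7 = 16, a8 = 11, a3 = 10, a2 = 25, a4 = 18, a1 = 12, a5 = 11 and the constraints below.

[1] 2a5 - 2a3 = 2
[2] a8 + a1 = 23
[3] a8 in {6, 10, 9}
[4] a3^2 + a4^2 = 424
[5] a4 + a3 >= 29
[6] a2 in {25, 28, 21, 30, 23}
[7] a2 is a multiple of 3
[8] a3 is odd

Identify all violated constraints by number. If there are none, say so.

[1] 2a5 - 2a3 = 2(11) - 2(10) = 2  yes
[2] a8 + a1 = 11 + 12 = 23  yes
[3] a8 = 11 is not in {6, 10, 9}  no
[4] a3^2 + a4^2 = 10^2 + 18^2 = 100 + 324 = 424  yes
[5] a4 + a3 = 18 + 10 = 28; 28 < 29, bound 29 not met  no
[6] a2 = 25 is in {25, 28, 21, 30, 23}  yes
[7] 25 = 3*8 + 1, so 3 does not divide 25  no
[8] a3 = 10 is even  no

Constraints 3, 5, 7, 8 are violated.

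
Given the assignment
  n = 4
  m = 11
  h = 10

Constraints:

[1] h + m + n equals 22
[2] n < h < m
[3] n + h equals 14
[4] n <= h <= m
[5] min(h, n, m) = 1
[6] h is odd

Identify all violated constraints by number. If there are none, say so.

[1] h + m + n = 10 + 11 + 4 = 25, not 22 — fails.
[2] values 4 < 10 < 11 — holds.
[3] n + h = 4 + 10 = 14 — holds.
[4] values 4 <= 10 <= 11 — holds.
[5] min(10, 4, 11) = 4, not 1 — fails.
[6] h = 10 is even — fails.

Violated: 1, 5, 6.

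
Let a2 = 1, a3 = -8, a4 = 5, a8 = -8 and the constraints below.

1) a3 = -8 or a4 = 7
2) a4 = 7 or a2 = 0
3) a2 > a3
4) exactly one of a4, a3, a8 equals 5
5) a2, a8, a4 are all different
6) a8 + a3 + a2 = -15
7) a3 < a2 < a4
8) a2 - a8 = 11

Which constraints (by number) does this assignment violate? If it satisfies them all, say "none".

1) a3 = -8 = -8 (first disjunct) — satisfied.
2) a4 = 5 ≠ 7 and a2 = 1 ≠ 0; both disjuncts false — violated.
3) a2 = 1, a3 = -8; 1 > -8 — satisfied.
4) a4=5, a3=-8, a8=-8; 1 of them equals 5 — satisfied.
5) values 1, -8, 5 are pairwise distinct — satisfied.
6) a8 + a3 + a2 = -8 + (-8) + 1 = -15 — satisfied.
7) values -8 < 1 < 5 — satisfied.
8) a2 - a8 = 1 - (-8) = 9, not 11 — violated.

No — constraints 2 and 8 are not satisfied.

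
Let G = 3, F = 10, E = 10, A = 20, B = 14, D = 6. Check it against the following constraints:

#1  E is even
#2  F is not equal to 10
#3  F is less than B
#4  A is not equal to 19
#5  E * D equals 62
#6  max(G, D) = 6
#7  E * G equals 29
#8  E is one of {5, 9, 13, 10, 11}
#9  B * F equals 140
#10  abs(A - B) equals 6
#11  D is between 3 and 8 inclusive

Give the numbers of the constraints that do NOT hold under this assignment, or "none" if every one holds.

Constraints 2, 5, 7 do not hold.

#1 E = 10 is even — OK.
#2 F = 10, but 10 is required to differ — violated.
#3 F = 10, B = 14; 10 < 14 — OK.
#4 A = 20, and 20 ≠ 19 — OK.
#5 E * D = 10 * 6 = 60, not 62 — violated.
#6 max(3, 6) = 6 — OK.
#7 E * G = 10 * 3 = 30, not 29 — violated.
#8 E = 10 is in {5, 9, 13, 10, 11} — OK.
#9 B * F = 14 * 10 = 140 — OK.
#10 abs(20 - 14) = 6 — OK.
#11 D = 6 lies in [3, 8] — OK.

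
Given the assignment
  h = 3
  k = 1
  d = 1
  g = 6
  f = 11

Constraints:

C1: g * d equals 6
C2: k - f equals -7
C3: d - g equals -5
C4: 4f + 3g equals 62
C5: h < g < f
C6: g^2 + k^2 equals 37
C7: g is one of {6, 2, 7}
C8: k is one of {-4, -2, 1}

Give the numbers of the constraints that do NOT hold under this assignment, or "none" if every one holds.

No — constraint 2 is not satisfied.

C1: g * d = 6 * 1 = 6  holds
C2: k - f = 1 - 11 = -10, not -7  fails
C3: d - g = 1 - 6 = -5  holds
C4: 4f + 3g = 4(11) + 3(6) = 62  holds
C5: values 3 < 6 < 11  holds
C6: g^2 + k^2 = 6^2 + 1^2 = 36 + 1 = 37  holds
C7: g = 6 is in {6, 2, 7}  holds
C8: k = 1 is in {-4, -2, 1}  holds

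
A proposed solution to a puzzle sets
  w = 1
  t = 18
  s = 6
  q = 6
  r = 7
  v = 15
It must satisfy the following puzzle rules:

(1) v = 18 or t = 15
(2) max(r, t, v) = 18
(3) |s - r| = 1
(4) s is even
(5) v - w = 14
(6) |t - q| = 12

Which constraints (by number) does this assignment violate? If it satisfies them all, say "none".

Constraint 1 does not hold.

(1) v = 15 ≠ 18 and t = 18 ≠ 15; both disjuncts false  no
(2) max(7, 18, 15) = 18  yes
(3) |6 - 7| = 1  yes
(4) s = 6 is even  yes
(5) v - w = 15 - 1 = 14  yes
(6) |18 - 6| = 12  yes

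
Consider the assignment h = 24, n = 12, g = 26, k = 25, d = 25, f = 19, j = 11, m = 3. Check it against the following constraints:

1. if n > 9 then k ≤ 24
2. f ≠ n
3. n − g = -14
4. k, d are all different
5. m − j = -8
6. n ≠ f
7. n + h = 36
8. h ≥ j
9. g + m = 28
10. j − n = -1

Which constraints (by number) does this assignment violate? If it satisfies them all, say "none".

No — constraints 1, 4, 9 are not satisfied.

1. n = 12 > 9, so we need k ≤ 24; but k = 25 > 24  ✗
2. f = 19, n = 12; distinct  ✓
3. n − g = 12 − 26 = -14  ✓
4. k = d = 25, not all different  ✗
5. m − j = 3 − 11 = -8  ✓
6. n = 12, f = 19; distinct  ✓
7. n + h = 12 + 24 = 36  ✓
8. h = 24, j = 11; 24 ≥ 11  ✓
9. g + m = 26 + 3 = 29, not 28  ✗
10. j − n = 11 − 12 = -1  ✓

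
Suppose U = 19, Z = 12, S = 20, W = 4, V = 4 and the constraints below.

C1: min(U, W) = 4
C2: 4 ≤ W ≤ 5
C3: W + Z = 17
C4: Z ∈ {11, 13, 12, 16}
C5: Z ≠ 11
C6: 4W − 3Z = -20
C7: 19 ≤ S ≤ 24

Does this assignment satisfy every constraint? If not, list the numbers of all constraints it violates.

The assignment fails constraint 3.

C1: min(19, 4) = 4 — holds.
C2: W = 4 lies in [4, 5] — holds.
C3: W + Z = 4 + 12 = 16, not 17 — fails.
C4: Z = 12 is in {11, 13, 12, 16} — holds.
C5: Z = 12, and 12 ≠ 11 — holds.
C6: 4W − 3Z = 4(4) − 3(12) = -20 — holds.
C7: S = 20 lies in [19, 24] — holds.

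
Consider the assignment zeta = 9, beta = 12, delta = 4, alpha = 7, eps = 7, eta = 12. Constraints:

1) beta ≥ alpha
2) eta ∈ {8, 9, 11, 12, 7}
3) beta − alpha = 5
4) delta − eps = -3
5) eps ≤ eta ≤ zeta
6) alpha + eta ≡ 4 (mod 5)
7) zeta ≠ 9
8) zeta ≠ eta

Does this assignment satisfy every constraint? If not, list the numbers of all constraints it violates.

1) beta = 12, alpha = 7; 12 ≥ 7 — OK.
2) eta = 12 is in {8, 9, 11, 12, 7} — OK.
3) beta − alpha = 12 − 7 = 5 — OK.
4) delta − eps = 4 − 7 = -3 — OK.
5) values 7, 12, 9; eta = 12 is not ≤ zeta = 9 — violated.
6) alpha + eta = 19; 19 mod 5 = 4 — OK.
7) zeta = 9, but 9 is required to differ — violated.
8) zeta = 9, eta = 12; distinct — OK.

Constraints 5, 7 do not hold.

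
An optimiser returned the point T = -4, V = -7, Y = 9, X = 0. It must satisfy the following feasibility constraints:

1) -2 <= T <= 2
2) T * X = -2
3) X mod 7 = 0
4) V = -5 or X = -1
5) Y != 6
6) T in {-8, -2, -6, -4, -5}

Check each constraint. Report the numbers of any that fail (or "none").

Violated: 1, 2, and 4.

1) T = -4 is outside [-2, 2]  ✘
2) T * X = -4 * 0 = 0, not -2  ✘
3) 0 mod 7 = 0  ✔
4) V = -7 ≠ -5 and X = 0 ≠ -1; both disjuncts false  ✘
5) Y = 9, and 9 ≠ 6  ✔
6) T = -4 is in {-8, -2, -6, -4, -5}  ✔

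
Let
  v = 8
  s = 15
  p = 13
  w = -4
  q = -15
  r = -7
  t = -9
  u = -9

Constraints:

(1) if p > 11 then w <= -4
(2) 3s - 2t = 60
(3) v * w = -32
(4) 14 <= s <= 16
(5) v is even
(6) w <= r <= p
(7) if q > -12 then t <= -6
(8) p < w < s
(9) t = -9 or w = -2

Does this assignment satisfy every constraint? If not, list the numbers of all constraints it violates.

(1) p = 13 > 11, so we need w ≤ -4; w = -4 ≤ -4  holds
(2) 3s - 2t = 3(15) - 2(-9) = 63, not 60  fails
(3) v * w = 8 * (-4) = -32  holds
(4) s = 15 lies in [14, 16]  holds
(5) v = 8 is even  holds
(6) values -4, -7, 13; w = -4 is not <= r = -7  fails
(7) q = -15, not > -12; antecedent false, conditional vacuously true  holds
(8) values 13, -4, 15; p = 13 is not < w = -4  fails
(9) t = -9 = -9 (first disjunct)  holds

The assignment fails constraints 2, 6, and 8.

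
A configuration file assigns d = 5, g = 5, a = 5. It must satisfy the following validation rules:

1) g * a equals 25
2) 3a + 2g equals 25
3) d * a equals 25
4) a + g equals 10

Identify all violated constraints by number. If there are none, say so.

1) g * a = 5 * 5 = 25 — holds.
2) 3a + 2g = 3(5) + 2(5) = 25 — holds.
3) d * a = 5 * 5 = 25 — holds.
4) a + g = 5 + 5 = 10 — holds.

All constraints are satisfied.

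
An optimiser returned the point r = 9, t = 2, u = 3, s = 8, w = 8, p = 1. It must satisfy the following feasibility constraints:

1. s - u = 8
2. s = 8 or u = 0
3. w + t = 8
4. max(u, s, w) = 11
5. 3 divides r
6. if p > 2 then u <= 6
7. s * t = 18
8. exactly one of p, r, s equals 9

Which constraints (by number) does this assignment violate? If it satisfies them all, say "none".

1. s - u = 8 - 3 = 5, not 8  fails
2. s = 8 = 8 (first disjunct)  holds
3. w + t = 8 + 2 = 10, not 8  fails
4. max(3, 8, 8) = 8, not 11  fails
5. 9 / 3 = 3, so 3 divides 9  holds
6. p = 1, not > 2; antecedent false, conditional vacuously true  holds
7. s * t = 8 * 2 = 16, not 18  fails
8. p=1, r=9, s=8; 1 of them equals 9  holds

Constraints 1, 3, 4, 7 do not hold.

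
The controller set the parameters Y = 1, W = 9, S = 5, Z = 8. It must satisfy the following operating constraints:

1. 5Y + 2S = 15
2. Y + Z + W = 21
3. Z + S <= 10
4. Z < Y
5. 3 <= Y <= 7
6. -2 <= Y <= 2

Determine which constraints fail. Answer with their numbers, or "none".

1. 5Y + 2S = 5(1) + 2(5) = 15  true
2. Y + Z + W = 1 + 8 + 9 = 18, not 21  false
3. Z + S = 8 + 5 = 13; 13 > 10, bound 10 not met  false
4. Z = 8, Y = 1; 8 ≥ 1 (want <)  false
5. Y = 1 is outside [3, 7]  false
6. Y = 1 lies in [-2, 2]  true

Violated: 2, 3, 4, and 5.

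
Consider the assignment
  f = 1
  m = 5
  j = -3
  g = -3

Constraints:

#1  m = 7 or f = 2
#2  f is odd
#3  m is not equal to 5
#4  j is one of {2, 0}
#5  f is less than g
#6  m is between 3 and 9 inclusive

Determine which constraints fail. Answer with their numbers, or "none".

#1 m = 5 ≠ 7 and f = 1 ≠ 2; both disjuncts false — fails.
#2 f = 1 is odd — holds.
#3 m = 5, but 5 is required to differ — fails.
#4 j = -3 is not in {2, 0} — fails.
#5 f = 1, g = -3; 1 ≥ -3 (want <) — fails.
#6 m = 5 lies in [3, 9] — holds.

The assignment fails constraints 1, 3, 4, and 5.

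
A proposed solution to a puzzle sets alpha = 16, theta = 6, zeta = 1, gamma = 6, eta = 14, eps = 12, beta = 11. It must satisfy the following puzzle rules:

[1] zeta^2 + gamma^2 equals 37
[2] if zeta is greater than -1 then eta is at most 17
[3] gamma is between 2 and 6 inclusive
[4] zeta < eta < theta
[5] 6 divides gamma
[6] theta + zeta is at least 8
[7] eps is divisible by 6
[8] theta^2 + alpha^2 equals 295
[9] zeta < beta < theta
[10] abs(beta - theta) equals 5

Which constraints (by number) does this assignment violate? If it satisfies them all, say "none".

[1] zeta^2 + gamma^2 = 1^2 + 6^2 = 1 + 36 = 37  true
[2] zeta = 1 > -1, so we need eta ≤ 17; eta = 14 ≤ 17  true
[3] gamma = 6 lies in [2, 6]  true
[4] values 1, 14, 6; eta = 14 is not < theta = 6  false
[5] 6 / 6 = 1, so 6 divides 6  true
[6] theta + zeta = 6 + 1 = 7; 7 < 8, bound 8 not met  false
[7] 12 / 6 = 2, so 6 divides 12  true
[8] theta^2 + alpha^2 = 6^2 + 16^2 = 36 + 256 = 292, not 295  false
[9] values 1, 11, 6; beta = 11 is not < theta = 6  false
[10] abs(11 - 6) = 5  true

Violated: 4, 6, 8, 9.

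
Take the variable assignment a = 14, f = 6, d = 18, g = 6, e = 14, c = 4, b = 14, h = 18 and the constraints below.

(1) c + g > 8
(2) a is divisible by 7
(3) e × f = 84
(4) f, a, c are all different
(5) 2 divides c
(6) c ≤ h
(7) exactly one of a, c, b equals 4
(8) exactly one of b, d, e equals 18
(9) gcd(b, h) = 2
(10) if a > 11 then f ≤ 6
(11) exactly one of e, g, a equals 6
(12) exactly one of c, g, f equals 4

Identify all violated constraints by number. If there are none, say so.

(1) c + g = 4 + 6 = 10; 10 > 8  ✓
(2) 14 / 7 = 2, so 7 divides 14  ✓
(3) e × f = 14 × 6 = 84  ✓
(4) values 6, 14, 4 are pairwise distinct  ✓
(5) 4 / 2 = 2, so 2 divides 4  ✓
(6) c = 4, h = 18; 4 ≤ 18  ✓
(7) a=14, c=4, b=14; 1 of them equals 4  ✓
(8) b=14, d=18, e=14; 1 of them equals 18  ✓
(9) gcd(14, 18) = 2  ✓
(10) a = 14 > 11, so we need f ≤ 6; f = 6 ≤ 6  ✓
(11) e=14, g=6, a=14; 1 of them equals 6  ✓
(12) c=4, g=6, f=6; 1 of them equals 4  ✓

None — every constraint holds.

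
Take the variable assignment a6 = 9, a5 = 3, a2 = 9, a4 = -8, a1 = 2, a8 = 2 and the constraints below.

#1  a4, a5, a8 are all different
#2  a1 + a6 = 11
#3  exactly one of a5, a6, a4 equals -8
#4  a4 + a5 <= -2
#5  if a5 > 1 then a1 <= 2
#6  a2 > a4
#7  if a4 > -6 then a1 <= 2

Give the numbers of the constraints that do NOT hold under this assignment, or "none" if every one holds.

#1 values -8, 3, 2 are pairwise distinct  true
#2 a1 + a6 = 2 + 9 = 11  true
#3 a5=3, a6=9, a4=-8; 1 of them equals -8  true
#4 a4 + a5 = -8 + 3 = -5; -5 ≤ -2  true
#5 a5 = 3 > 1, so we need a1 ≤ 2; a1 = 2 ≤ 2  true
#6 a2 = 9, a4 = -8; 9 > -8  true
#7 a4 = -8, not > -6; antecedent false, conditional vacuously true  true

No violations.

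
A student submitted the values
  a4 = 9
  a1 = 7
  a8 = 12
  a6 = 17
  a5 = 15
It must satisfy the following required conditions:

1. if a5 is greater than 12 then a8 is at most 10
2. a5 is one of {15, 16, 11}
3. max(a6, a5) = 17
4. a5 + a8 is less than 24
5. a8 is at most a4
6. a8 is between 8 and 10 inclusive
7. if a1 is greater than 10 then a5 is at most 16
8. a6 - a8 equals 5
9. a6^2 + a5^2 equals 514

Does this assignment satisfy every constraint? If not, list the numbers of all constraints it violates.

1. a5 = 15 > 12, so we need a8 ≤ 10; but a8 = 12 > 10  no
2. a5 = 15 is in {15, 16, 11}  yes
3. max(17, 15) = 17  yes
4. a5 + a8 = 15 + 12 = 27; 27 ≥ 24, bound 24 not met  no
5. a8 = 12, a4 = 9; 12 > 9 (want ≤)  no
6. a8 = 12 is outside [8, 10]  no
7. a1 = 7, not > 10; antecedent false, conditional vacuously true  yes
8. a6 - a8 = 17 - 12 = 5  yes
9. a6^2 + a5^2 = 17^2 + 15^2 = 289 + 225 = 514  yes

Constraints 1, 4, 5, and 6 are violated.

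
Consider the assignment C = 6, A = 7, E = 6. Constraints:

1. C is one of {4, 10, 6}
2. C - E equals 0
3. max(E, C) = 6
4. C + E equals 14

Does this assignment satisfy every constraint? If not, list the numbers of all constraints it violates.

1. C = 6 is in {4, 10, 6}  OK
2. C - E = 6 - 6 = 0  OK
3. max(6, 6) = 6  OK
4. C + E = 6 + 6 = 12, not 14  FAIL

Constraint 4 does not hold.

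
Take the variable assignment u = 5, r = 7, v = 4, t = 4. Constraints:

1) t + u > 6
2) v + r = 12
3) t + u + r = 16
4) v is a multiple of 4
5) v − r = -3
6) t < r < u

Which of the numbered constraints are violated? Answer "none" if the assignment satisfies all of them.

1) t + u = 4 + 5 = 9; 9 > 6 — OK.
2) v + r = 4 + 7 = 11, not 12 — violated.
3) t + u + r = 4 + 5 + 7 = 16 — OK.
4) 4 / 4 = 1, so 4 divides 4 — OK.
5) v − r = 4 − 7 = -3 — OK.
6) values 4, 7, 5; r = 7 is not < u = 5 — violated.

Constraints 2 and 6 are violated.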